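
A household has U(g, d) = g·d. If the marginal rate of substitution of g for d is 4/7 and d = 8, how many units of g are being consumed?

MU_g = d and MU_d = g.
MRS = MU_g/MU_d = d/g.
Substitute d = 8: MRS = 8/g. Setting 8/g = 4/7 gives g = 8/(4/7) = 14.

g = 14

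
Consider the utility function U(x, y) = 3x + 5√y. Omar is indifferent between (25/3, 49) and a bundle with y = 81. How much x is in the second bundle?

x = 5

U(25/3, 49) = 60.
Set U(x, 81) = 60 and solve.
With y = 81: √81 = 9, so 3x = 60 − 5·9 = 15 and x = 5.
Check: U(5, 81) = 60.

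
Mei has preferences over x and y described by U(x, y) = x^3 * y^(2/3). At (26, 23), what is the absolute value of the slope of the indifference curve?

MU_x = 3·x^2·y^(2/3) and MU_y = 2/3·x^3·y^(-1/3).
MRS = MU_x/MU_y = (4.5)·y/x.
At (26, 23): MRS = 207/52.
The indifference curve has slope −207/52 at this bundle.

MRS = 207/52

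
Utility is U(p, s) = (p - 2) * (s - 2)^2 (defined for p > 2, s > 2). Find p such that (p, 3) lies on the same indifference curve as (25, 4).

U(25, 4) = 92.
Set U(p, 3) = 92 and solve.
With s = 3: (3 − 2)^2 = 1, so (p − 2) = 92/1 = 92.
So p = 2 + 92 = 94.
Check: U(94, 3) = 92.

p = 94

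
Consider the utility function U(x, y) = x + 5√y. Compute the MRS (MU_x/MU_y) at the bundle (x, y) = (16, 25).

MU_x = 1, MU_y = 5/(2√y).
MRS = 1 ÷ (5/(2√y)).
At (16, 25): MRS = 2.
So at (16, 25) the consumer would give up 2 units of y for one more unit of x.

MRS = 2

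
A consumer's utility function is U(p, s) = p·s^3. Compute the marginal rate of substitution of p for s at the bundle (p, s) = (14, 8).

MU_p = s^3 and MU_s = 3·p·s^2.
MRS = MU_p/MU_s = (1/3)·s/p.
At (14, 8): MRS = 4/21.
The indifference curve has slope −4/21 at this bundle.

MRS = 4/21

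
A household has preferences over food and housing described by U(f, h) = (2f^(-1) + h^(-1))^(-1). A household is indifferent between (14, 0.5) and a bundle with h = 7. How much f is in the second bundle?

U depends on (f, h) only through S = 2f^(-1) + h^(-1), so equal utility means equal S. At (14, 0.5): S = 15/7.
With h = 7: 7^(-1) = 1/7, so 2f^(-1) = 15/7 − 1/7 = 2, i.e. f^(-1) = 1.
Hence f = 1/1 = 1.
Check: U(1, 7) = 0.4667.

f = 1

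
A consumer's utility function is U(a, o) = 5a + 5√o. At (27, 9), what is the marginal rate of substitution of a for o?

MU_a = 5, MU_o = 5/(2√o).
MRS = 5 ÷ (5/(2√o)).
At (27, 9): MRS = 6.
So at (27, 9) the consumer would give up 6 units of o for one more unit of a.

MRS = 6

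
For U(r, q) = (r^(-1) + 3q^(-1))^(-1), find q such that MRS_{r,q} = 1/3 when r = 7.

For CES with ρ = -1, MRS = (1/3)·(q/r)^2.
Setting (1/3)·(q/7)^2 = 1/3 gives (q/7)^2 = 1, so q/7 = 1 and q = 7.

q = 7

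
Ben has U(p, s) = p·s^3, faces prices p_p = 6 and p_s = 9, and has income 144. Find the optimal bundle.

p* = 6, s* = 12

MU_p = s^3 and MU_s = 3·p·s^2.
MRS = MU_p/MU_s = (1/3)·s/p.
Tangency: set MRS = p_p/p_s = 6/9 = 2/3.
So (1/3)·s/p = 2/3, i.e. s = 2·p.
Substitute into the budget 6·p + 9·s = 144: 24·p = 144, so p* = 6.
Then s* = 2·6 = 12.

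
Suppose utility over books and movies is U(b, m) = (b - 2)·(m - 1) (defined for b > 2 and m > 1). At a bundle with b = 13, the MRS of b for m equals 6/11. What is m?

MU_b = (m−1), MU_m = (b−2).
MRS = (m−1)/(b−2).
Substitute b = 13: MRS = (m − 1)/11. Setting this equal to 6/11 gives m − 1 = (6/11)·11 = 6, so m = 7.

m = 7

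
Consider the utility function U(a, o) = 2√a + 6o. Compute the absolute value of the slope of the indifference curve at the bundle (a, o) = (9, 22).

MRS = 1/18

MU_a = 2/(2√a), MU_o = 6.
MRS = 2/(2√a) ÷ 6.
At (9, 22): MRS = 1/18.
So at (9, 22) the consumer would give up 1/18 units of o for one more unit of a.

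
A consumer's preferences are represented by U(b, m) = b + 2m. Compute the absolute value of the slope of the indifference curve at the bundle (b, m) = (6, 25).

MRS = 0.5

MU_b = 1, MU_m = 2, so MRS = 1/2 = 0.5 at every bundle.
At (6, 25): MRS = 0.5.
That is, one extra unit of b is worth 0.5 units of m at the margin.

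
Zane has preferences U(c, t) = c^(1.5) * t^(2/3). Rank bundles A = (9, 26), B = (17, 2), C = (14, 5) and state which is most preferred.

Bundle A

Evaluate utility at each bundle:
U(A) = 236.962.
U(B) = 111.265.
U(C) = 153.169.
Highest utility is A, so A ≻ C ≻ B.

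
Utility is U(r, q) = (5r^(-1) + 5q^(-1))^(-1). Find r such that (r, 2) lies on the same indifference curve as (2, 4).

r = 4

U depends on (r, q) only through S = 5r^(-1) + 5q^(-1), so equal utility means equal S. At (2, 4): S = 3.75.
With q = 2: 5·2^(-1) = 2.5, so 5r^(-1) = 3.75 − 2.5 = 1.25, i.e. r^(-1) = 0.25.
Hence r = 1/0.25 = 4.
Check: U(4, 2) = 0.2667.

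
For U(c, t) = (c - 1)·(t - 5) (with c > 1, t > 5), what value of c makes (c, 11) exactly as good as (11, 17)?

U(11, 17) = 120.
Set U(c, 11) = 120 and solve.
With t = 11: (11 − 5) = 6, so (c − 1) = 120/6 = 20.
So c = 1 + 20 = 21.
Check: U(21, 11) = 120.

c = 21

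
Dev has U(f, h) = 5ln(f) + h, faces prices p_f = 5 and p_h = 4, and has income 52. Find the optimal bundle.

f* = 4, h* = 8

MU_f = 5/f, MU_h = 1.
MRS = 5/f ÷ 1.
Tangency: set MRS = p_f/p_h = 5/4 = 1.25.
MRS depends only on f: 5/f = 1.25 ⇒ f* = 5/1.25 = 4.
From the budget, 4·h = 52 − 5·4 = 32, so h* = 8.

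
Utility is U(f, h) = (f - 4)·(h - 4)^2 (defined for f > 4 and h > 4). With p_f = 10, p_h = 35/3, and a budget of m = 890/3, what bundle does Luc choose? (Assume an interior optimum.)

f* = 11, h* = 16

MU_f = (h−4)^2, MU_h = 2·(f−4)·(h−4).
MRS = (1/2)·(h−4)/(f−4).
Tangency: set MRS = p_f/p_h = 10/(35/3) = 6/7.
So (1/2)·(h − 4)/(f − 4) = 6/7, i.e. (h − 4) = (12/7)·(f − 4).
Rewrite the budget in excess-of-subsistence terms: 10·(f − 4) + (35/3)·(h − 4) = 890/3 − 10·4 − (35/3)·4 = 210.
Substituting, 30·(f − 4) = 210, so f − 4 = 7 and f* = 11.
Then h − 4 = (12/7)·7 = 12, so h* = 16.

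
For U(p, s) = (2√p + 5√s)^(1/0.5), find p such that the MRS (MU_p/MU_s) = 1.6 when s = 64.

For CES with ρ = 0.5, MRS = (2/5)·√(s/p).
Setting (2/5)·√(64/p) = 1.6 gives √(64/p) = 4, so 64/p = 16 and p = 4.

p = 4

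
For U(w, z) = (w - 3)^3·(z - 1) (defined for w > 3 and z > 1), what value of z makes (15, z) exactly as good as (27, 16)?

z = 121

U(27, 16) = 207360.
Set U(15, z) = 207360 and solve.
With w = 15: (15 − 3)^3 = 1728, so (z − 1) = 207360/1728 = 120.
So z = 1 + 120 = 121.
Check: U(15, 121) = 207360.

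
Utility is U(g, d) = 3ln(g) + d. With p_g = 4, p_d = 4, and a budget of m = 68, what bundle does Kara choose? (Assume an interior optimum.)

MU_g = 3/g, MU_d = 1.
MRS = 3/g ÷ 1.
Tangency: set MRS = p_g/p_d = 4/4 = 1.
MRS depends only on g: 3/g = 1 ⇒ g* = 3/1 = 3.
From the budget, 4·d = 68 − 4·3 = 56, so d* = 14.

g* = 3, d* = 14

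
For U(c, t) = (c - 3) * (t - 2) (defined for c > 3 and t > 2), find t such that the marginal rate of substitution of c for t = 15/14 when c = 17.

MU_c = (t−2), MU_t = (c−3).
MRS = (t−2)/(c−3).
Substitute c = 17: MRS = (t − 2)/14. Setting this equal to 15/14 gives t − 2 = (15/14)·14 = 15, so t = 17.

t = 17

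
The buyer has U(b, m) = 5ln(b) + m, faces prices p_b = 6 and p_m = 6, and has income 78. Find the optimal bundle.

b* = 5, m* = 8

MU_b = 5/b, MU_m = 1.
MRS = 5/b ÷ 1.
Tangency: set MRS = p_b/p_m = 6/6 = 1.
MRS depends only on b: 5/b = 1 ⇒ b* = 5/1 = 5.
From the budget, 6·m = 78 − 6·5 = 48, so m* = 8.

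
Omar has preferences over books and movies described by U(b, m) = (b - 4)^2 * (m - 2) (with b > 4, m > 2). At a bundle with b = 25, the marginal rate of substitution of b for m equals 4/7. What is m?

MU_b = 2·(b−4)·(m−2), MU_m = (b−4)^2.
MRS = (2/1)·(m−2)/(b−4).
Substitute b = 25: MRS = (m − 2)/10.5. Setting this equal to 4/7 gives m − 2 = (4/7)·10.5 = 6, so m = 8.

m = 8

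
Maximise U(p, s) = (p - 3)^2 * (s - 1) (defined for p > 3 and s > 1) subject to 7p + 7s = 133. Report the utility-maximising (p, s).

MU_p = 2·(p−3)·(s−1), MU_s = (p−3)^2.
MRS = (2/1)·(s−1)/(p−3).
Tangency: set MRS = p_p/p_s = 7/7 = 1.
So (2/1)·(s − 1)/(p − 3) = 1, i.e. (s − 1) = 0.5·(p − 3).
Rewrite the budget in excess-of-subsistence terms: 7·(p − 3) + 7·(s − 1) = 133 − 7·3 − 7·1 = 105.
Substituting, 10.5·(p − 3) = 105, so p − 3 = 10 and p* = 13.
Then s − 1 = 0.5·10 = 5, so s* = 6.

p* = 13, s* = 6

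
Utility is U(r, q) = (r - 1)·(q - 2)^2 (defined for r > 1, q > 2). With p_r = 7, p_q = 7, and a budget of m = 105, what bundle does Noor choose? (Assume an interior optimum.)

MU_r = (q−2)^2, MU_q = 2·(r−1)·(q−2).
MRS = (1/2)·(q−2)/(r−1).
Tangency: set MRS = p_r/p_q = 7/7 = 1.
So (1/2)·(q − 2)/(r − 1) = 1, i.e. (q − 2) = 2·(r − 1).
Rewrite the budget in excess-of-subsistence terms: 7·(r − 1) + 7·(q − 2) = 105 − 7·1 − 7·2 = 84.
Substituting, 21·(r − 1) = 84, so r − 1 = 4 and r* = 5.
Then q − 2 = 2·4 = 8, so q* = 10.

r* = 5, q* = 10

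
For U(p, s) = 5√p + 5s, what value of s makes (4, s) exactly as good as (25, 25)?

U(25, 25) = 150.
Set U(4, s) = 150 and solve.
With p = 4: √4 = 2, so 5s = 150 − 5·2 = 140 and s = 28.
Check: U(4, 28) = 150.

s = 28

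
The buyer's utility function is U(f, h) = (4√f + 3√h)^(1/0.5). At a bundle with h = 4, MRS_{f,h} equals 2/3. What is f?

f = 16

For CES with ρ = 0.5, MRS = (4/3)·√(h/f).
Setting (4/3)·√(4/f) = 2/3 gives √(4/f) = 0.5, so 4/f = 0.25 and f = 16.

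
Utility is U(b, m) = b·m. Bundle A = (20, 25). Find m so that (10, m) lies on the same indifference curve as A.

U(20, 25) = 500.
Set U(10, m) = 500 and solve.
With b = 10: m = 500/10 = 50.
Check: U(10, 50) = 500.

m = 50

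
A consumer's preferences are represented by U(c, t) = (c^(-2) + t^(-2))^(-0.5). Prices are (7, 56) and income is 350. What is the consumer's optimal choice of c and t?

c* = 10, t* = 5

For CES with ρ = -2, MRS = (t/c)^3.
Tangency: set MRS = p_c/p_t = 7/56 = 0.125.
So (t/c)^3 = 0.125; taking the cube root, t/c = 0.5, i.e. t = 0.5·c.
Substitute into the budget 7·c + 56·t = 350: 35·c = 350, so c* = 10 and t* = 0.5·10 = 5.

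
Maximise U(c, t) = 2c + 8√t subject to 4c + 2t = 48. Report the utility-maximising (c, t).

c* = 4, t* = 16

MU_c = 2, MU_t = 8/(2√t).
MRS = 2 ÷ (8/(2√t)).
Tangency: set MRS = p_c/p_t = 4/2 = 2.
MRS depends only on t: 0.5·√t = 2 ⇒ √t = 2/0.5 = 4 ⇒ t* = 16.
From the budget, 4·c = 48 − 2·16 = 16, so c* = 4.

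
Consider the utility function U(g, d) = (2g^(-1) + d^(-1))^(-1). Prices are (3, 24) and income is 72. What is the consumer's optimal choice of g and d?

g* = 8, d* = 2

For CES with ρ = -1, MRS = (2/1)·(d/g)^2.
Tangency: set MRS = p_g/p_d = 3/24 = 0.125.
So (d/g)^2 = 1/16; taking the square root, d/g = 0.25, i.e. d = 0.25·g.
Substitute into the budget 3·g + 24·d = 72: 9·g = 72, so g* = 8 and d* = 0.25·8 = 2.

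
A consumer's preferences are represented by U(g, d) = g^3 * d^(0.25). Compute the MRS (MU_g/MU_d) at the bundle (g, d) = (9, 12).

MU_g = 3·g^2·d^(0.25) and MU_d = 0.25·g^3·d^(-0.75).
MRS = MU_g/MU_d = (12)·d/g.
At (9, 12): MRS = 16.
The indifference curve has slope −16 at this bundle.

MRS = 16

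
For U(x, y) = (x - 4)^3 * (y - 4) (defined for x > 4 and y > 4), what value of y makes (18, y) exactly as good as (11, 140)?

U(11, 140) = 46648.
Set U(18, y) = 46648 and solve.
With x = 18: (18 − 4)^3 = 2744, so (y − 4) = 46648/2744 = 17.
So y = 4 + 17 = 21.
Check: U(18, 21) = 46648.

y = 21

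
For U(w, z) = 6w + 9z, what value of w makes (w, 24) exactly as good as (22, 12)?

w = 4

U(22, 12) = 240.
Set U(w, 24) = 240 and solve.
6w + 9·24 = 240 ⇒ 6w = 24 ⇒ w = 4.
Check: U(4, 24) = 240.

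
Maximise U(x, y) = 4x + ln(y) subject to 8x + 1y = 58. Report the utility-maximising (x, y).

x* = 7, y* = 2

MU_x = 4, MU_y = 1/y.
MRS = 4 ÷ (1/y).
Tangency: set MRS = p_x/p_y = 8/1 = 8.
MRS depends only on y: 4·y = 8 ⇒ y* = 8/4 = 2.
From the budget, 8·x = 58 − 1·2 = 56, so x* = 7.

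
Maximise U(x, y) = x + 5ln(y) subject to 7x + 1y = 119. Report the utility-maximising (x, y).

MU_x = 1, MU_y = 5/y.
MRS = 1 ÷ (5/y).
Tangency: set MRS = p_x/p_y = 7/1 = 7.
MRS depends only on y: 0.2·y = 7 ⇒ y* = 7/0.2 = 35.
From the budget, 7·x = 119 − 1·35 = 84, so x* = 12.

x* = 12, y* = 35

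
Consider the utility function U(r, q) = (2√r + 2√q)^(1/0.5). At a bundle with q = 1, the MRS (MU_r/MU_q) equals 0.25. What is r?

For CES with ρ = 0.5, MRS = √(q/r).
Setting √(1/r) = 0.25 gives 1/r = 1/16 and r = 16.

r = 16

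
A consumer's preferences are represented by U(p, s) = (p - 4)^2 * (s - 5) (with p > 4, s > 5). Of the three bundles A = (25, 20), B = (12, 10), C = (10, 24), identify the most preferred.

Bundle A

Evaluate utility at each bundle:
U(A) = 6615.
U(B) = 320.
U(C) = 684.
Highest utility is A, so A ≻ C ≻ B.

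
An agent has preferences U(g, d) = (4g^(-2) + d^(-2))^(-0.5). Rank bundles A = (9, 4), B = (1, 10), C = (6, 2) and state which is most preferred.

Bundle A

Evaluate utility at each bundle:
U(A) = 2.990.
U(B) = 0.499.
U(C) = 1.664.
Highest utility is A, so A ≻ C ≻ B.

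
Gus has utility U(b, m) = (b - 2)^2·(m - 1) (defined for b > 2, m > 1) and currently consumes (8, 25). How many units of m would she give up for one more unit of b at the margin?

MU_b = 2·(b−2)·(m−1), MU_m = (b−2)^2.
MRS = (2/1)·(m−1)/(b−2).
At (8, 25): MRS = 8.
The indifference curve has slope −8 at this bundle.

MRS = 8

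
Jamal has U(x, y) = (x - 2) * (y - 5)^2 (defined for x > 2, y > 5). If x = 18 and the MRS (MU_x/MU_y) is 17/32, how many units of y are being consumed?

MU_x = (y−5)^2, MU_y = 2·(x−2)·(y−5).
MRS = (1/2)·(y−5)/(x−2).
Substitute x = 18: MRS = (y − 5)/32. Setting this equal to 17/32 gives y − 5 = (17/32)·32 = 17, so y = 22.

y = 22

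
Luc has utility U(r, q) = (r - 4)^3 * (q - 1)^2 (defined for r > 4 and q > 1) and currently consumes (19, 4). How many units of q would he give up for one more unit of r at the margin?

MU_r = 3·(r−4)^2·(q−1)^2, MU_q = 2·(r−4)^3·(q−1).
MRS = (3/2)·(q−1)/(r−4).
At (19, 4): MRS = 0.3.
So at (19, 4) the consumer would give up 0.3 units of q for one more unit of r.

MRS = 0.3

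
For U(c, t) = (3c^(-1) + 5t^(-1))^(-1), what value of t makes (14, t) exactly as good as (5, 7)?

t = 50/11

U depends on (c, t) only through S = 3c^(-1) + 5t^(-1), so equal utility means equal S. At (5, 7): S = 46/35.
With c = 14: 3·14^(-1) = 3/14, so 5t^(-1) = 46/35 − 3/14 = 1.1, i.e. t^(-1) = 11/50.
Hence t = 1/(11/50) = 50/11.
Check: U(14, 50/11) = 0.7609.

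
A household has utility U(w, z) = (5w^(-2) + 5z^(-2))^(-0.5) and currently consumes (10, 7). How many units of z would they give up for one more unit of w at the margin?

MRS = 343/1000

For CES with ρ = -2, MRS = (z/w)^3.
At (10, 7): MRS = 343/1000.
So at (10, 7) the consumer would give up 343/1000 units of z for one more unit of w.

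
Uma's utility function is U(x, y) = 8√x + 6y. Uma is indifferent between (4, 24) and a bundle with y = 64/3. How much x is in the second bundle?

x = 16

U(4, 24) = 160.
Set U(x, 64/3) = 160 and solve.
With y = 64/3: 8√x = 160 − 6·64/3 = 32, so √x = 4 and x = 16.
Check: U(16, 64/3) = 160.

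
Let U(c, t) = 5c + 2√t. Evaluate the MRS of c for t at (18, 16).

MU_c = 5, MU_t = 2/(2√t).
MRS = 5 ÷ (2/(2√t)).
At (18, 16): MRS = 20.
That is, one extra unit of c is worth 20 units of t at the margin.

MRS = 20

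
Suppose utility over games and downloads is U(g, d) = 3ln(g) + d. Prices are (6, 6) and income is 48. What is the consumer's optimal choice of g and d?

g* = 3, d* = 5

MU_g = 3/g, MU_d = 1.
MRS = 3/g ÷ 1.
Tangency: set MRS = p_g/p_d = 6/6 = 1.
MRS depends only on g: 3/g = 1 ⇒ g* = 3/1 = 3.
From the budget, 6·d = 48 − 6·3 = 30, so d* = 5.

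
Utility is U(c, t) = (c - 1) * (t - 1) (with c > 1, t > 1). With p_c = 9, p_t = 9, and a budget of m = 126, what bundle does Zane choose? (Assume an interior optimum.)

c* = 7, t* = 7

MU_c = (t−1), MU_t = (c−1).
MRS = (t−1)/(c−1).
Tangency: set MRS = p_c/p_t = 9/9 = 1.
So (t − 1)/(c − 1) = 1, i.e. (t − 1) = (c − 1).
Rewrite the budget in excess-of-subsistence terms: 9·(c − 1) + 9·(t − 1) = 126 − 9·1 − 9·1 = 108.
Substituting, 18·(c − 1) = 108, so c − 1 = 6 and c* = 7.
Then t − 1 = 6, so t* = 7.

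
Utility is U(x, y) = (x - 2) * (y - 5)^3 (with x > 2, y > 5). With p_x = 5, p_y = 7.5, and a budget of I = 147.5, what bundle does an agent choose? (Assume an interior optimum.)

x* = 7, y* = 15

MU_x = (y−5)^3, MU_y = 3·(x−2)·(y−5)^2.
MRS = (1/3)·(y−5)/(x−2).
Tangency: set MRS = p_x/p_y = 5/7.5 = 2/3.
So (1/3)·(y − 5)/(x − 2) = 2/3, i.e. (y − 5) = 2·(x − 2).
Rewrite the budget in excess-of-subsistence terms: 5·(x − 2) + 7.5·(y − 5) = 147.5 − 5·2 − 7.5·5 = 100.
Substituting, 20·(x − 2) = 100, so x − 2 = 5 and x* = 7.
Then y − 5 = 2·5 = 10, so y* = 15.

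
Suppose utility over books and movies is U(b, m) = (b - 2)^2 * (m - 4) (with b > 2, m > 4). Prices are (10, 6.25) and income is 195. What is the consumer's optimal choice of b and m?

MU_b = 2·(b−2)·(m−4), MU_m = (b−2)^2.
MRS = (2/1)·(m−4)/(b−2).
Tangency: set MRS = p_b/p_m = 10/6.25 = 1.6.
So (2/1)·(m − 4)/(b − 2) = 1.6, i.e. (m − 4) = 0.8·(b − 2).
Rewrite the budget in excess-of-subsistence terms: 10·(b − 2) + 6.25·(m − 4) = 195 − 10·2 − 6.25·4 = 150.
Substituting, 15·(b − 2) = 150, so b − 2 = 10 and b* = 12.
Then m − 4 = 0.8·10 = 8, so m* = 12.

b* = 12, m* = 12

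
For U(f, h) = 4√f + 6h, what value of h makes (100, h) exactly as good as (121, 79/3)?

h = 27

U(121, 79/3) = 202.
Set U(100, h) = 202 and solve.
With f = 100: √100 = 10, so 6h = 202 − 4·10 = 162 and h = 27.
Check: U(100, 27) = 202.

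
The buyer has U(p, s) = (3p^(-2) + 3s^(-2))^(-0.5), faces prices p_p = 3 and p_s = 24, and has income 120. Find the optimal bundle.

p* = 8, s* = 4

For CES with ρ = -2, MRS = (s/p)^3.
Tangency: set MRS = p_p/p_s = 3/24 = 0.125.
So (s/p)^3 = 0.125; taking the cube root, s/p = 0.5, i.e. s = 0.5·p.
Substitute into the budget 3·p + 24·s = 120: 15·p = 120, so p* = 8 and s* = 0.5·8 = 4.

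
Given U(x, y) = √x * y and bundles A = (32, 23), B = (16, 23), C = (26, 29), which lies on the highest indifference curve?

Bundle C

Evaluate utility at each bundle:
U(A) = 130.108.
U(B) = 92.000.
U(C) = 147.872.
Highest utility is C, so C ≻ A ≻ B.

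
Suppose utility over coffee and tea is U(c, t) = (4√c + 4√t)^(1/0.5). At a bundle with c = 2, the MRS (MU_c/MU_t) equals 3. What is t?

t = 18

For CES with ρ = 0.5, MRS = √(t/c).
Setting √(t/2) = 3 gives t/2 = 9 and t = 18.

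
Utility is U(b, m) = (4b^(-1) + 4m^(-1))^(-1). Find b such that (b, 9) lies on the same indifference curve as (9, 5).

b = 5

U depends on (b, m) only through S = 4b^(-1) + 4m^(-1), so equal utility means equal S. At (9, 5): S = 56/45.
With m = 9: 4·9^(-1) = 4/9, so 4b^(-1) = 56/45 − 4/9 = 0.8, i.e. b^(-1) = 0.2.
Hence b = 1/0.2 = 5.
Check: U(5, 9) = 0.8036.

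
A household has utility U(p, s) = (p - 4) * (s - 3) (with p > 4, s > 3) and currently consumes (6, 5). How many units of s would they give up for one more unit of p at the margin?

MU_p = (s−3), MU_s = (p−4).
MRS = (s−3)/(p−4).
At (6, 5): MRS = 1.
That is, one extra unit of p is worth 1 units of s at the margin.

MRS = 1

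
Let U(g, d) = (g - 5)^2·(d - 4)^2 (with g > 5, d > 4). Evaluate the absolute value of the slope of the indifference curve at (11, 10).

MRS = 1

MU_g = 2·(g−5)·(d−4)^2, MU_d = 2·(g−5)^2·(d−4).
MRS = (d−4)/(g−5).
At (11, 10): MRS = 1.
The indifference curve has slope −1 at this bundle.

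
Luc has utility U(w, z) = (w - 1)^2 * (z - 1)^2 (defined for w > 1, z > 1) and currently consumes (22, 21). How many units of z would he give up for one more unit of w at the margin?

MRS = 20/21

MU_w = 2·(w−1)·(z−1)^2, MU_z = 2·(w−1)^2·(z−1).
MRS = (z−1)/(w−1).
At (22, 21): MRS = 20/21.
The indifference curve has slope −20/21 at this bundle.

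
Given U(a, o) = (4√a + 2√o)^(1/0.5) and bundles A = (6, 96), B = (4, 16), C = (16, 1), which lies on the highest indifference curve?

Evaluate utility at each bundle:
U(A) = 864.000.
U(B) = 256.000.
U(C) = 324.000.
Highest utility is A, so A ≻ C ≻ B.

Bundle A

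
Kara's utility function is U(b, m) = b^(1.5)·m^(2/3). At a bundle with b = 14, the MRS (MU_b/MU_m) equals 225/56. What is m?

m = 25

MU_b = 1.5·√b·m^(2/3) and MU_m = 2/3·b^(1.5)·m^(-1/3).
MRS = MU_b/MU_m = (2.25)·m/b.
Substitute b = 14: MRS = m/(56/9). Setting m/(56/9) = 225/56 gives m = (225/56)·(56/9) = 25.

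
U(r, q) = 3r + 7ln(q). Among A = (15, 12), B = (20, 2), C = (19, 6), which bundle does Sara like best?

Bundle C

Evaluate utility at each bundle:
U(A) = 62.394.
U(B) = 64.852.
U(C) = 69.542.
Highest utility is C, so C ≻ B ≻ A.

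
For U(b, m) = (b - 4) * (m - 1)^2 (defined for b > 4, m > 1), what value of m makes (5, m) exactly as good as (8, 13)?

U(8, 13) = 576.
Set U(5, m) = 576 and solve.
With b = 5: (5 − 4) = 1, so (m − 1)^2 = 576/1 = 576.
Taking the square root (with m > 1): m − 1 = 24, so m = 25.
Check: U(5, 25) = 576.

m = 25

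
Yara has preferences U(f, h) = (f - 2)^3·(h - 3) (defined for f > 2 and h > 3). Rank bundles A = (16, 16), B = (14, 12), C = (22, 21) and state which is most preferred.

Bundle C

Evaluate utility at each bundle:
U(A) = 35672.
U(B) = 15552.
U(C) = 144000.
Highest utility is C, so C ≻ A ≻ B.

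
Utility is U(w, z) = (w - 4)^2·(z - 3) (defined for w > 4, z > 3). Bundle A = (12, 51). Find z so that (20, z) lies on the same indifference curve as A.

U(12, 51) = 3072.
Set U(20, z) = 3072 and solve.
With w = 20: (20 − 4)^2 = 256, so (z − 3) = 3072/256 = 12.
So z = 3 + 12 = 15.
Check: U(20, 15) = 3072.

z = 15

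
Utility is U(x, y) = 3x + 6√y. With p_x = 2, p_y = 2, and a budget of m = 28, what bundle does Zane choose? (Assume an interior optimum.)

MU_x = 3, MU_y = 6/(2√y).
MRS = 3 ÷ (6/(2√y)).
Tangency: set MRS = p_x/p_y = 2/2 = 1.
MRS depends only on y: √y = 1 ⇒ √y = 1 ⇒ y* = 1.
From the budget, 2·x = 28 − 2·1 = 26, so x* = 13.

x* = 13, y* = 1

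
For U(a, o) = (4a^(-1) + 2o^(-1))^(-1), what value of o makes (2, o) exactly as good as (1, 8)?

o = 8/9

U depends on (a, o) only through S = 4a^(-1) + 2o^(-1), so equal utility means equal S. At (1, 8): S = 4.25.
With a = 2: 4·2^(-1) = 2, so 2o^(-1) = 4.25 − 2 = 2.25, i.e. o^(-1) = 1.125.
Hence o = 1/1.125 = 8/9.
Check: U(2, 8/9) = 0.2353.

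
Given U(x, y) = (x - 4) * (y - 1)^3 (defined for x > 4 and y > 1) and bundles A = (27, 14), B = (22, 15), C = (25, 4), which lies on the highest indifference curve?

Bundle A

Evaluate utility at each bundle:
U(A) = 50531.
U(B) = 49392.
U(C) = 567.
Highest utility is A, so A ≻ B ≻ C.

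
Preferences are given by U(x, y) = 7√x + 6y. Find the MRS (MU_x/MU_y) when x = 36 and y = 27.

MU_x = 7/(2√x), MU_y = 6.
MRS = 7/(2√x) ÷ 6.
At (36, 27): MRS = 7/72.
The indifference curve has slope −7/72 at this bundle.

MRS = 7/72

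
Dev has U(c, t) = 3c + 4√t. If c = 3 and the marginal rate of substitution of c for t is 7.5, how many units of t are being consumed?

t = 25

MU_c = 3, MU_t = 4/(2√t).
MRS = 3 ÷ (4/(2√t)).
MRS depends only on t: 1.5·√t = 7.5 ⇒ √t = 7.5/1.5 = 5 ⇒ t = 25.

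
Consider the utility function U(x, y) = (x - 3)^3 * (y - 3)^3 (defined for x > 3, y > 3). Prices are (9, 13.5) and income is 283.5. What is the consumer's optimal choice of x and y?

MU_x = 3·(x−3)^2·(y−3)^3, MU_y = 3·(x−3)^3·(y−3)^2.
MRS = (y−3)/(x−3).
Tangency: set MRS = p_x/p_y = 9/13.5 = 2/3.
So (y − 3)/(x − 3) = 2/3, i.e. (y − 3) = (2/3)·(x − 3).
Rewrite the budget in excess-of-subsistence terms: 9·(x − 3) + 13.5·(y − 3) = 283.5 − 9·3 − 13.5·3 = 216.
Substituting, 18·(x − 3) = 216, so x − 3 = 12 and x* = 15.
Then y − 3 = (2/3)·12 = 8, so y* = 11.

x* = 15, y* = 11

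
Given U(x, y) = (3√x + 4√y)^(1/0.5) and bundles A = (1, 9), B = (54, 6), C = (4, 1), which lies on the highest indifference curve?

Bundle B

Evaluate utility at each bundle:
U(A) = 225.000.
U(B) = 1014.000.
U(C) = 100.000.
Highest utility is B, so B ≻ A ≻ C.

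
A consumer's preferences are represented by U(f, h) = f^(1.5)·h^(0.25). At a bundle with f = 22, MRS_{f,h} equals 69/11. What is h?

h = 23

MU_f = 1.5·√f·h^(0.25) and MU_h = 0.25·f^(1.5)·h^(-0.75).
MRS = MU_f/MU_h = (6)·h/f.
Substitute f = 22: MRS = h/(11/3). Setting h/(11/3) = 69/11 gives h = (69/11)·(11/3) = 23.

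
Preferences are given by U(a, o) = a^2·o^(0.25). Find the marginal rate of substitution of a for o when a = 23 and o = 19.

MU_a = 2·a·o^(0.25) and MU_o = 0.25·a^2·o^(-0.75).
MRS = MU_a/MU_o = (8)·o/a.
At (23, 19): MRS = 152/23.
The indifference curve has slope −152/23 at this bundle.

MRS = 152/23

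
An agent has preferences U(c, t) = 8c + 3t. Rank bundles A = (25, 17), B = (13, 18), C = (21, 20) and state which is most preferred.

Bundle A

Evaluate utility at each bundle:
U(A) = 251.
U(B) = 158.
U(C) = 228.
Highest utility is A, so A ≻ C ≻ B.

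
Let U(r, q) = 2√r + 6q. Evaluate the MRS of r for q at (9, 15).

MRS = 1/18

MU_r = 2/(2√r), MU_q = 6.
MRS = 2/(2√r) ÷ 6.
At (9, 15): MRS = 1/18.
The indifference curve has slope −1/18 at this bundle.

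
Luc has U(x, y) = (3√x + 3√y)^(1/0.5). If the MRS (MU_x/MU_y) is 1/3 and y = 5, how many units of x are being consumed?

For CES with ρ = 0.5, MRS = √(y/x).
Setting √(5/x) = 1/3 gives 5/x = 1/9 and x = 45.

x = 45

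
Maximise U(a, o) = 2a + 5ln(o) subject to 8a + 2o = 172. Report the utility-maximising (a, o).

MU_a = 2, MU_o = 5/o.
MRS = 2 ÷ (5/o).
Tangency: set MRS = p_a/p_o = 8/2 = 4.
MRS depends only on o: 0.4·o = 4 ⇒ o* = 4/0.4 = 10.
From the budget, 8·a = 172 − 2·10 = 152, so a* = 19.

a* = 19, o* = 10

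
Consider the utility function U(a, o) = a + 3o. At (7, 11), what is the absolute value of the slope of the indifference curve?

MU_a = 1, MU_o = 3, so MRS = 1/3 at every bundle.
At (7, 11): MRS = 1/3.
The indifference curve has slope −1/3 at this bundle.

MRS = 1/3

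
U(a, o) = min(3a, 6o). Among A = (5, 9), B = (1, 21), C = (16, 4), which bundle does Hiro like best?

Bundle C

Evaluate utility at each bundle:
U(A) = 15.
U(B) = 3.
U(C) = 24.
Highest utility is C, so C ≻ A ≻ B.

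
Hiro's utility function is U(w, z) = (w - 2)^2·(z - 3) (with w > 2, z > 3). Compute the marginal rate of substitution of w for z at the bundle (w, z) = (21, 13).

MRS = 20/19

MU_w = 2·(w−2)·(z−3), MU_z = (w−2)^2.
MRS = (2/1)·(z−3)/(w−2).
At (21, 13): MRS = 20/19.
The indifference curve has slope −20/19 at this bundle.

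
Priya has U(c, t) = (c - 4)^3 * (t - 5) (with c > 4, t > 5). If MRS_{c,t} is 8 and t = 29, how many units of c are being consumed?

c = 13

MU_c = 3·(c−4)^2·(t−5), MU_t = (c−4)^3.
MRS = (3/1)·(t−5)/(c−4).
Substitute t = 29: MRS = 72/(c − 4). Setting this equal to 8 gives c − 4 = 72/8 = 9, so c = 13.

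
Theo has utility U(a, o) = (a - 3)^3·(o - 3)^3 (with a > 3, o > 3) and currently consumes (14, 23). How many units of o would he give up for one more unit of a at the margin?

MRS = 20/11

MU_a = 3·(a−3)^2·(o−3)^3, MU_o = 3·(a−3)^3·(o−3)^2.
MRS = (o−3)/(a−3).
At (14, 23): MRS = 20/11.
The indifference curve has slope −20/11 at this bundle.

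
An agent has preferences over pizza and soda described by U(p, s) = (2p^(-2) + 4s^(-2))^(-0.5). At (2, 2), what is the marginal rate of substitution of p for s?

For CES with ρ = -2, MRS = (2/4)·(s/p)^3.
At (2, 2): MRS = 0.5.
So at (2, 2) the consumer would give up 0.5 units of s for one more unit of p.

MRS = 0.5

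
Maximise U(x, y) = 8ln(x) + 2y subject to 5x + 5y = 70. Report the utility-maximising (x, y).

MU_x = 8/x, MU_y = 2.
MRS = 8/x ÷ 2.
Tangency: set MRS = p_x/p_y = 5/5 = 1.
MRS depends only on x: 4/x = 1 ⇒ x* = 4/1 = 4.
From the budget, 5·y = 70 − 5·4 = 50, so y* = 10.

x* = 4, y* = 10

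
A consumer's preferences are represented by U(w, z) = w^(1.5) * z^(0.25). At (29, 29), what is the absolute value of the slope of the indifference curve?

MU_w = 1.5·√w·z^(0.25) and MU_z = 0.25·w^(1.5)·z^(-0.75).
MRS = MU_w/MU_z = (6)·z/w.
At (29, 29): MRS = 6.
So at (29, 29) the consumer would give up 6 units of z for one more unit of w.

MRS = 6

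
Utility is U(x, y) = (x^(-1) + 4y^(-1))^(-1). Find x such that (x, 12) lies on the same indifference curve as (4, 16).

x = 6

U depends on (x, y) only through S = x^(-1) + 4y^(-1), so equal utility means equal S. At (4, 16): S = 0.5.
With y = 12: 4·12^(-1) = 1/3, so x^(-1) = 0.5 − 1/3 = 1/6.
Hence x = 1/(1/6) = 6.
Check: U(6, 12) = 2.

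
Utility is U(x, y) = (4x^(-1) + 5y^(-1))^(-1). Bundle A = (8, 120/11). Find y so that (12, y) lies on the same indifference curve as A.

U depends on (x, y) only through S = 4x^(-1) + 5y^(-1), so equal utility means equal S. At (8, 120/11): S = 23/24.
With x = 12: 4·12^(-1) = 1/3, so 5y^(-1) = 23/24 − 1/3 = 0.625, i.e. y^(-1) = 0.125.
Hence y = 1/0.125 = 8.
Check: U(12, 8) = 1.0435.

y = 8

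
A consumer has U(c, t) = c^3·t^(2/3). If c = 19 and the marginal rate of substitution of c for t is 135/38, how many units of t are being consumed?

t = 15

MU_c = 3·c^2·t^(2/3) and MU_t = 2/3·c^3·t^(-1/3).
MRS = MU_c/MU_t = (4.5)·t/c.
Substitute c = 19: MRS = t/(38/9). Setting t/(38/9) = 135/38 gives t = (135/38)·(38/9) = 15.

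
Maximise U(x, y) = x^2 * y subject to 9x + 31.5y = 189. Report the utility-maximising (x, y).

x* = 14, y* = 2

MU_x = 2·x·y and MU_y = x^2.
MRS = MU_x/MU_y = (2/1)·y/x.
Tangency: set MRS = p_x/p_y = 9/31.5 = 2/7.
So (2/1)·y/x = 2/7, i.e. y = (1/7)·x.
Substitute into the budget 9·x + 31.5·y = 189: 13.5·x = 189, so x* = 14.
Then y* = (1/7)·14 = 2.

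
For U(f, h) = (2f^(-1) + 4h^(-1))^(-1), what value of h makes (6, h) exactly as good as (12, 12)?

h = 24

U depends on (f, h) only through S = 2f^(-1) + 4h^(-1), so equal utility means equal S. At (12, 12): S = 0.5.
With f = 6: 2·6^(-1) = 1/3, so 4h^(-1) = 0.5 − 1/3 = 1/6, i.e. h^(-1) = 1/24.
Hence h = 1/(1/24) = 24.
Check: U(6, 24) = 2.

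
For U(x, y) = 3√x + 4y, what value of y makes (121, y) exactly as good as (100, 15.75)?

U(100, 15.75) = 93.
Set U(121, y) = 93 and solve.
With x = 121: √121 = 11, so 4y = 93 − 3·11 = 60 and y = 15.
Check: U(121, 15) = 93.

y = 15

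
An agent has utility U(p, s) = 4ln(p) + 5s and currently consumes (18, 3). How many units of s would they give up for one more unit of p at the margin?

MRS = 2/45

MU_p = 4/p, MU_s = 5.
MRS = 4/p ÷ 5.
At (18, 3): MRS = 2/45.
So at (18, 3) the consumer would give up 2/45 units of s for one more unit of p.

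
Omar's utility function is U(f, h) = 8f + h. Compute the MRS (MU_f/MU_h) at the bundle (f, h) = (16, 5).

MU_f = 8, MU_h = 1, so MRS = 8/1 = 8 at every bundle.
At (16, 5): MRS = 8.
That is, one extra unit of f is worth 8 units of h at the margin.

MRS = 8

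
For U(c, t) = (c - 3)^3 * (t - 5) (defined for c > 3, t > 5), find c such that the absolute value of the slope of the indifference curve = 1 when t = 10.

MU_c = 3·(c−3)^2·(t−5), MU_t = (c−3)^3.
MRS = (3/1)·(t−5)/(c−3).
Substitute t = 10: MRS = 15/(c − 3). Setting this equal to 1 gives c − 3 = 15/1 = 15, so c = 18.

c = 18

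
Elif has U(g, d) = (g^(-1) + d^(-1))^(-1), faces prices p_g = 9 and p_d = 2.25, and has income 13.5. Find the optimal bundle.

g* = 1, d* = 2

For CES with ρ = -1, MRS = (d/g)^2.
Tangency: set MRS = p_g/p_d = 9/2.25 = 4.
So (d/g)^2 = 4; taking the square root, d/g = 2, i.e. d = 2·g.
Substitute into the budget 9·g + 2.25·d = 13.5: 13.5·g = 13.5, so g* = 1 and d* = 2·1 = 2.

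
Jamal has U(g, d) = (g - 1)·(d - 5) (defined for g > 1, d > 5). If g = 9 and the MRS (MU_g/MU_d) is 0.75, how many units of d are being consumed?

d = 11

MU_g = (d−5), MU_d = (g−1).
MRS = (d−5)/(g−1).
Substitute g = 9: MRS = (d − 5)/8. Setting this equal to 0.75 gives d − 5 = 0.75·8 = 6, so d = 11.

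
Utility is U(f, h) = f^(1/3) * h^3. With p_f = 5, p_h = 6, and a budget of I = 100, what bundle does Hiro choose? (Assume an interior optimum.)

MU_f = 1/3·f^(-2/3)·h^3 and MU_h = 3·f^(1/3)·h^2.
MRS = MU_f/MU_h = (1/9)·h/f.
Tangency: set MRS = p_f/p_h = 5/6.
So (1/9)·h/f = 5/6, i.e. h = 7.5·f.
Substitute into the budget 5·f + 6·h = 100: 50·f = 100, so f* = 2.
Then h* = 7.5·2 = 15.

f* = 2, h* = 15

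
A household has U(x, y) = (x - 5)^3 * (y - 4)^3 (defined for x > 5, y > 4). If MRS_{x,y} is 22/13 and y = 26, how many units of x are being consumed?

MU_x = 3·(x−5)^2·(y−4)^3, MU_y = 3·(x−5)^3·(y−4)^2.
MRS = (y−4)/(x−5).
Substitute y = 26: MRS = 22/(x − 5). Setting this equal to 22/13 gives x − 5 = 22/(22/13) = 13, so x = 18.

x = 18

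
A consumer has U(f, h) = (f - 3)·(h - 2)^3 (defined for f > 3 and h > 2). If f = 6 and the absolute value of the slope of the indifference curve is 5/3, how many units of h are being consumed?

h = 17

MU_f = (h−2)^3, MU_h = 3·(f−3)·(h−2)^2.
MRS = (1/3)·(h−2)/(f−3).
Substitute f = 6: MRS = (h − 2)/9. Setting this equal to 5/3 gives h − 2 = (5/3)·9 = 15, so h = 17.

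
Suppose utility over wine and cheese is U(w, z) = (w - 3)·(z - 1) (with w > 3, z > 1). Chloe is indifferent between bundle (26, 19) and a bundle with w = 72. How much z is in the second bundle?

U(26, 19) = 414.
Set U(72, z) = 414 and solve.
With w = 72: (72 − 3) = 69, so (z − 1) = 414/69 = 6.
So z = 1 + 6 = 7.
Check: U(72, 7) = 414.

z = 7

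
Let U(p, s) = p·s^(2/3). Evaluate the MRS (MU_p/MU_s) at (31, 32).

MU_p = s^(2/3) and MU_s = 2/3·p·s^(-1/3).
MRS = MU_p/MU_s = (1.5)·s/p.
At (31, 32): MRS = 48/31.
So at (31, 32) the consumer would give up 48/31 units of s for one more unit of p.

MRS = 48/31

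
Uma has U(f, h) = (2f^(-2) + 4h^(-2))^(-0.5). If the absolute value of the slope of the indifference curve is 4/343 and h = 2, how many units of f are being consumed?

For CES with ρ = -2, MRS = (2/4)·(h/f)^3.
Setting (2/4)·(2/f)^3 = 4/343 gives (2/f)^3 = 8/343, so 2/f = 2/7 and f = 7.

f = 7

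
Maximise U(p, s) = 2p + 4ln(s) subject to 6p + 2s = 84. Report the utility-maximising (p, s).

p* = 12, s* = 6

MU_p = 2, MU_s = 4/s.
MRS = 2 ÷ (4/s).
Tangency: set MRS = p_p/p_s = 6/2 = 3.
MRS depends only on s: 0.5·s = 3 ⇒ s* = 3/0.5 = 6.
From the budget, 6·p = 84 − 2·6 = 72, so p* = 12.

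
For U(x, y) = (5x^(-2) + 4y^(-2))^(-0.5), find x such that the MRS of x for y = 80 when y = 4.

x = 1

For CES with ρ = -2, MRS = (5/4)·(y/x)^3.
Setting (5/4)·(4/x)^3 = 80 gives (4/x)^3 = 64, so 4/x = 4 and x = 1.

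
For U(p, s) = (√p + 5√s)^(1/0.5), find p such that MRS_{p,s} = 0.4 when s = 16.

For CES with ρ = 0.5, MRS = (1/5)·√(s/p).
Setting (1/5)·√(16/p) = 0.4 gives √(16/p) = 2, so 16/p = 4 and p = 4.

p = 4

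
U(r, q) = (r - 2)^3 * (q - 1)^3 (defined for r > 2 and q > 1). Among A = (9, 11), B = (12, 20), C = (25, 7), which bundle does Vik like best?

Evaluate utility at each bundle:
U(A) = 343000.
U(B) = 6859000.
U(C) = 2628072.
Highest utility is B, so B ≻ C ≻ A.

Bundle B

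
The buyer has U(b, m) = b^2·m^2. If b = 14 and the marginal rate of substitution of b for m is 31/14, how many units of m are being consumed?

MU_b = 2·b·m^2 and MU_m = 2·b^2·m.
MRS = MU_b/MU_m = m/b.
Substitute b = 14: MRS = m/14. Setting m/14 = 31/14 gives m = (31/14)·14 = 31.

m = 31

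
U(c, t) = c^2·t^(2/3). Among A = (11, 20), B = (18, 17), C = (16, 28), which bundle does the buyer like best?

Evaluate utility at each bundle:
U(A) = 891.536.
U(B) = 2142.122.
U(C) = 2360.543.
Highest utility is C, so C ≻ B ≻ A.

Bundle C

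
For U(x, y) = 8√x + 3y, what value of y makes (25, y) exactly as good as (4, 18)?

U(4, 18) = 70.
Set U(25, y) = 70 and solve.
With x = 25: √25 = 5, so 3y = 70 − 8·5 = 30 and y = 10.
Check: U(25, 10) = 70.

y = 10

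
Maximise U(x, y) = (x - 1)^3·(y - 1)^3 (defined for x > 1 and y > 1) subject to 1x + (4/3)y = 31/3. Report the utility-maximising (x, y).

MU_x = 3·(x−1)^2·(y−1)^3, MU_y = 3·(x−1)^3·(y−1)^2.
MRS = (y−1)/(x−1).
Tangency: set MRS = p_x/p_y = 1/(4/3) = 0.75.
So (y − 1)/(x − 1) = 0.75, i.e. (y − 1) = 0.75·(x − 1).
Rewrite the budget in excess-of-subsistence terms: 1·(x − 1) + (4/3)·(y − 1) = 31/3 − 1·1 − (4/3)·1 = 8.
Substituting, 2·(x − 1) = 8, so x − 1 = 4 and x* = 5.
Then y − 1 = 0.75·4 = 3, so y* = 4.

x* = 5, y* = 4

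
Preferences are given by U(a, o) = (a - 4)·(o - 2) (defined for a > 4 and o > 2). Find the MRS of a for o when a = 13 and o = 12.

MU_a = (o−2), MU_o = (a−4).
MRS = (o−2)/(a−4).
At (13, 12): MRS = 10/9.
That is, one extra unit of a is worth 10/9 units of o at the margin.

MRS = 10/9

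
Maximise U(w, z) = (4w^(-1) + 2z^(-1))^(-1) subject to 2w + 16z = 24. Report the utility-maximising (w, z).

w* = 4, z* = 1

For CES with ρ = -1, MRS = (4/2)·(z/w)^2.
Tangency: set MRS = p_w/p_z = 2/16 = 0.125.
So (z/w)^2 = 1/16; taking the square root, z/w = 0.25, i.e. z = 0.25·w.
Substitute into the budget 2·w + 16·z = 24: 6·w = 24, so w* = 4 and z* = 0.25·4 = 1.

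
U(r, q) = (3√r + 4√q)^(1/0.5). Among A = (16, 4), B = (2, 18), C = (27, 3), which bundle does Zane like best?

Evaluate utility at each bundle:
U(A) = 400.000.
U(B) = 450.000.
U(C) = 507.000.
Highest utility is C, so C ≻ B ≻ A.

Bundle C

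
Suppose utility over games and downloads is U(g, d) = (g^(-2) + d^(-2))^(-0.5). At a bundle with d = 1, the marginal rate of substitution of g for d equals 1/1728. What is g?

For CES with ρ = -2, MRS = (d/g)^3.
Setting (1/g)^3 = 1/1728 gives 1/g = 1/12 and g = 12.

g = 12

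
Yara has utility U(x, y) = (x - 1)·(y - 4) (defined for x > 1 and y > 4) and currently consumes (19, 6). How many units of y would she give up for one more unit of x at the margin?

MU_x = (y−4), MU_y = (x−1).
MRS = (y−4)/(x−1).
At (19, 6): MRS = 1/9.
The indifference curve has slope −1/9 at this bundle.

MRS = 1/9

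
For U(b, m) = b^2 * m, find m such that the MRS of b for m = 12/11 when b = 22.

m = 12

MU_b = 2·b·m and MU_m = b^2.
MRS = MU_b/MU_m = (2/1)·m/b.
Substitute b = 22: MRS = m/11. Setting m/11 = 12/11 gives m = (12/11)·11 = 12.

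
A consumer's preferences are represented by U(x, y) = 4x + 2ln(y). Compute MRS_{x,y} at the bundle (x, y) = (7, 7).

MU_x = 4, MU_y = 2/y.
MRS = 4 ÷ (2/y).
At (7, 7): MRS = 14.
That is, one extra unit of x is worth 14 units of y at the margin.

MRS = 14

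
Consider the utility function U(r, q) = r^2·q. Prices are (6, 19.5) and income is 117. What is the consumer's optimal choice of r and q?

r* = 13, q* = 2

MU_r = 2·r·q and MU_q = r^2.
MRS = MU_r/MU_q = (2/1)·q/r.
Tangency: set MRS = p_r/p_q = 6/19.5 = 4/13.
So (2/1)·q/r = 4/13, i.e. q = (2/13)·r.
Substitute into the budget 6·r + 19.5·q = 117: 9·r = 117, so r* = 13.
Then q* = (2/13)·13 = 2.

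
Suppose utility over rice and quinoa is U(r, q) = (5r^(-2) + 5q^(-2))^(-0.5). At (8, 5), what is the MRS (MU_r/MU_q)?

MRS = 125/512

For CES with ρ = -2, MRS = (q/r)^3.
At (8, 5): MRS = 125/512.
The indifference curve has slope −125/512 at this bundle.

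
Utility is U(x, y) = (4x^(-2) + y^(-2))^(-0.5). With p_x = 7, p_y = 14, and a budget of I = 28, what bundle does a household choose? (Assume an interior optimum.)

For CES with ρ = -2, MRS = (4/1)·(y/x)^3.
Tangency: set MRS = p_x/p_y = 7/14 = 0.5.
So (y/x)^3 = 0.125; taking the cube root, y/x = 0.5, i.e. y = 0.5·x.
Substitute into the budget 7·x + 14·y = 28: 14·x = 28, so x* = 2 and y* = 0.5·2 = 1.

x* = 2, y* = 1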